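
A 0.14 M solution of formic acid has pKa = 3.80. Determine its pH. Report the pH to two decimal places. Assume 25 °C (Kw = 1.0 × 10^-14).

pH = 2.33

HCOOH ⇌ HCOO- + H+
Ka = 10^(−3.80) = 1.58 × 10^-4
Ka = [H+]²/(0.14 − [H+]) = 1.58 × 10^-4
Since Ka ≪ C₀, [H+] ≈ √(Ka·C₀) = 4.70 × 10^-3 M.
([H+]/C₀ = 3.4% < 5%, so the approximation holds.)
pH = −log[H+] = −log(4.70 × 10^-3) = 2.33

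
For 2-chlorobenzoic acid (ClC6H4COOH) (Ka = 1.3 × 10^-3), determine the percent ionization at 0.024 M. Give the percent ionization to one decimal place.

ClC6H4COOH ⇌ ClC6H4COO- + H+; let x = [H+] at equilibrium.
Ka = x²/(C₀ − x); solving the quadratic gives x = 4.97 × 10^-3 M.
Fraction ionized = 4.97 × 10^-3 / 0.024 = 0.2071 → 20.7%

20.7%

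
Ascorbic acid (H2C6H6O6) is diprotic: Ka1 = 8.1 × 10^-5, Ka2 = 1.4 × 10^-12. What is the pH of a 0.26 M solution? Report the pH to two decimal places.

pH = 2.34

Since Ka1 ≫ Ka2, the first ionization dominates [H+].
Ka1 = x²/(0.26 − x) = 8.1 × 10^-5
x ≈ √(8.1 × 10^-5 × 0.26) = 4.59 × 10^-3 M
pH = −log(4.59 × 10^-3) = 2.34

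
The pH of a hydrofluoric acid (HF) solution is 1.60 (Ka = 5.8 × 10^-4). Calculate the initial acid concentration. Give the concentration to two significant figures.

[H+] = 10^(-1.60) = 2.51 × 10^-2 M = x
Ka = x²/(C₀ − x) ⇒ C₀ = x + x²/Ka
C₀ = 2.51 × 10^-2 + (2.51 × 10^-2)²/(5.8 × 10^-4) = 1.11 M

C₀ = 1.1 M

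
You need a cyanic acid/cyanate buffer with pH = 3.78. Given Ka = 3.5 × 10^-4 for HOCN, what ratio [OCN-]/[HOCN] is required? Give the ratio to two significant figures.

pKa = -log(3.5 × 10^-4) = 3.456
pH = pKa + log(r) ⇒ log(r) = 3.78 − 3.456 = +0.324
r = [OCN-]/[HOCN] = 10^(+0.324) = 2.11

ratio = 2.1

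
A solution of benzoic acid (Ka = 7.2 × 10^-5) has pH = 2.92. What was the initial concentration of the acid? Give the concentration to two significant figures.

C₀ = 2.1 × 10^-2 M

[H+] = 10^(-2.92) = 1.20 × 10^-3 M = x
Ka = x²/(C₀ − x) ⇒ C₀ = x + x²/Ka
C₀ = 1.20 × 10^-3 + (1.20 × 10^-3)²/(7.2 × 10^-5) = 2.12 × 10^-2 M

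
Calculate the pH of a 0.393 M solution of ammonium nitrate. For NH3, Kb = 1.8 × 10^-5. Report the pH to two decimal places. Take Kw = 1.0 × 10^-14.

pH = 4.83

NH4+ is the conjugate acid of the weak base NH3.
Ka = Kw/Kb = 1.0×10^-14 / 1.8 × 10^-5 = 5.56 × 10^-10
Let x = [H+] at equilibrium. Ka = x²/(0.393 − x).
Assume x ≪ 0.393: x ≈ √(5.56 × 10^-10 × 0.393) = 1.48 × 10^-5 M
Check: 0.0038% ionized — well under 5%, approximation valid.
pH = −log(1.48 × 10^-5) = 4.83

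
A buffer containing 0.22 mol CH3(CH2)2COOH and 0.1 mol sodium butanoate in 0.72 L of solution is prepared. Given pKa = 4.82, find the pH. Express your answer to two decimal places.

pH = 4.48

Using pH = pKa + log([base]/[acid]) with [base]/[acid] = 0.1/0.22:
pH = 4.82 + (-0.342) = 4.48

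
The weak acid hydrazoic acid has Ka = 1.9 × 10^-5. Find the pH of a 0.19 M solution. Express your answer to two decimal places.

HN3 ⇌ N3- + H+
From the ICE table, Ka = x²/(0.19 − x) = 1.9 × 10^-5.
Assume x ≪ 0.19: x ≈ √(1.9 × 10^-5 × 0.19) = 1.90 × 10^-3 M
(x/C₀ = 1% < 5%, so the approximation holds.)
pH = −log(1.90 × 10^-3) = 2.72

pH = 2.72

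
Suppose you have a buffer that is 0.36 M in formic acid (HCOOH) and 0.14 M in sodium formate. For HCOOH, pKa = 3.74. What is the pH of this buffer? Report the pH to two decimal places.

Henderson–Hasselbalch: pH = pKa + log([HCOO-]/[HCOOH]) = 3.74 + log(0.14/0.36)
pH = 3.74 + (-0.410) = 3.33

pH = 3.33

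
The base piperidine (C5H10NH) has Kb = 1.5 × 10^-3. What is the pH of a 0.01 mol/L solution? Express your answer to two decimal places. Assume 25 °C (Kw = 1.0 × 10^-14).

pH = 11.50

C5H10NH + H2O ⇌ C5H10NH2+ + OH-
Kb = [OH-]²/(0.01 − [OH-]) = 1.5 × 10^-3
The 5% rule fails; solving [OH-]² + Kb·[OH-] − Kb·C₀ = 0 exactly:
[OH-] = [−0.0015 + √(0.0015² + 6e-05)]/2 = 3.19 × 10^-3 M
pOH = −log(3.19 × 10^-3) = 2.50; pH = 14.00 − 2.50 = 11.50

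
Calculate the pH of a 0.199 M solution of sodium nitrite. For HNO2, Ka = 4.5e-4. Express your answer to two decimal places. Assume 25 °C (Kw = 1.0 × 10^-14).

NO2- is the conjugate base of the weak acid HNO2.
Kb = Kw/Ka = 1.0×10^-14 / 4.5 × 10^-4 = 2.22 × 10^-11
From the ICE table, Kb = [OH-]²/(0.199 − [OH-]) = 2.22 × 10^-11.
Since Kb ≪ C₀, [OH-] ≈ √(Kb·C₀) = 2.10 × 10^-6 M.
Check: 0.0011% ionized — well under 5%, approximation valid.
pOH = −log(2.10 × 10^-6) = 5.68; pH = 14.00 − 5.68 = 8.32

pH = 8.32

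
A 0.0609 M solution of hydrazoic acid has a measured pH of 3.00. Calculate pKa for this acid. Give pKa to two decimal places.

pKa = 4.78

[H+] = 10^(-3.00) = 1.00 × 10^-3 M
At equilibrium [HA] = 0.0609 − 1.00 × 10^-3 = 5.99 × 10^-2 M
Ka = [H+][A-]/[HA] = (1.00 × 10^-3)² / 5.99 × 10^-2 = 1.67 × 10^-5
pKa = -log(1.67 × 10^-5) = 4.78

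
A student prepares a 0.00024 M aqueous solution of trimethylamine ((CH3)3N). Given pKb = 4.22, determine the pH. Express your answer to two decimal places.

pH = 9.97

(CH3)3N + H2O ⇌ (CH3)3NH+ + OH-
Kb = 10^(−4.22) = 6.03 × 10^-5
Kb = x²/(0.00024 − x) = 6.03 × 10^-5
The 5% rule fails; solving x² + Kb·x − Kb·C₀ = 0 exactly:
x = [−6.03e-05 + √(6.03e-05² + 5.79e-08)]/2 = 9.39 × 10^-5 M
pOH = −log(9.39 × 10^-5) = 4.03; pH = 14.00 − 4.03 = 9.97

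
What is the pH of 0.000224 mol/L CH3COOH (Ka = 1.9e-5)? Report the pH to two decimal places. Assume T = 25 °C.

pH = 4.25

CH3COOH ⇌ CH3COO- + H+
From the ICE table, Ka = [H+]²/(0.000224 − [H+]) = 1.9 × 10^-5.
The 5% rule fails; solving [H+]² + Ka·[H+] − Ka·C₀ = 0 exactly:
[H+] = (−Ka + √(Ka² + 4·Ka·C₀))/2 = 5.64 × 10^-5 M
pH = −log(5.64 × 10^-5) = 4.25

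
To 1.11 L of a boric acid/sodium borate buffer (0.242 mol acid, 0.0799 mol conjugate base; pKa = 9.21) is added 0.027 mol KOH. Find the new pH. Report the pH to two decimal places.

pH = 8.91

After neutralization: n(B(OH)3) = 0.215 mol, n(B(OH)4-) = 0.107 mol.
Henderson–Hasselbalch with mole ratio 0.107/0.215: pH = 9.21 + (-0.303)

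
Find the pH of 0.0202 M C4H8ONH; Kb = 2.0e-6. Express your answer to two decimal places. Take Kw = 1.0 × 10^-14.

C4H8ONH + H2O ⇌ C4H8ONH2+ + OH-
From the ICE table, Kb = [OH-]²/(0.0202 − [OH-]) = 2.0 × 10^-6.
Neglecting [OH-] in the denominator: [OH-] = √(2.0 × 10^-6 × 0.0202) = 2.01 × 10^-4 M
Check: 1% ionized — well under 5%, approximation valid.
pOH = −log(2.01 × 10^-4) = 3.70; pH = 14.00 − 3.70 = 10.30

pH = 10.30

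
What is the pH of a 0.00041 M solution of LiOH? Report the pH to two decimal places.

pH = 10.61

LiOH is a strong base; [OH-] = 0.00041 M.
pOH = -log(0.00041) = 3.39
pH = 14.00 - 3.39 = 10.61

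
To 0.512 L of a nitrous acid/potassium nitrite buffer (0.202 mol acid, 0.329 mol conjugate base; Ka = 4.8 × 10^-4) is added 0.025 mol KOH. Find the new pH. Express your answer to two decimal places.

OH- converts HNO2 to NO2-: HNO2 → 0.177 mol, NO2- → 0.354 mol.
pKa = −log(4.8 × 10^-4) = 3.319
Henderson–Hasselbalch with mole ratio 0.354/0.177: pH = 3.319 + (+0.301)

pH = 3.62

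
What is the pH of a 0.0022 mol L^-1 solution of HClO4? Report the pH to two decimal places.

HClO4 is a strong acid and dissociates completely, so [H+] = 0.0022 M.
pH = -log(0.0022) = 2.66

pH = 2.66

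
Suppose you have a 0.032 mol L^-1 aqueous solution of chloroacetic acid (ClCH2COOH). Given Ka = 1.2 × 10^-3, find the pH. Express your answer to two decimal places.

pH = 2.25

ClCH2COOH ⇌ ClCH2COO- + H+
From the ICE table, Ka = [H+]²/(0.032 − [H+]) = 1.2 × 10^-3.
[H+] is not negligible relative to C₀; solve [H+]² + 0.0012·[H+] − 3.84e-05 = 0.
[H+] = [−0.0012 + √(0.0012² + 0.000154)]/2 = 5.63 × 10^-3 M
pH = −log[H+] = −log(5.63 × 10^-3) = 2.25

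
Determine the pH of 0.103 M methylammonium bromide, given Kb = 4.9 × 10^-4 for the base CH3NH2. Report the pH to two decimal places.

CH3NH3+ is the conjugate acid of the weak base CH3NH2.
Ka = Kw/Kb = 1.0×10^-14 / 4.9 × 10^-4 = 2.04 × 10^-11
Ka = x²/(0.103 − x) = 2.04 × 10^-11
Since Ka ≪ C₀, x ≈ √(Ka·C₀) = 1.45 × 10^-6 M.
Check: 0.0014% ionized — well under 5%, approximation valid.
pH = −log(1.45 × 10^-6) = 5.84

pH = 5.84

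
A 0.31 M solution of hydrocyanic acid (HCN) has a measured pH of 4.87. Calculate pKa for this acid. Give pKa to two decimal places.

[H+] = 10^(-4.87) = 1.35 × 10^-5 M
At equilibrium [HA] = 0.31 − 1.35 × 10^-5 = 3.10 × 10^-1 M
Ka = [H+][A-]/[HA] = (1.35 × 10^-5)² / 3.10 × 10^-1 = 5.88 × 10^-10
pKa = -log(5.88 × 10^-10) = 9.23

pKa = 9.23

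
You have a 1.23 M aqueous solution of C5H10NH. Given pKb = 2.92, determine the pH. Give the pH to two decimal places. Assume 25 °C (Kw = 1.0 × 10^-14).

C5H10NH + H2O ⇌ C5H10NH2+ + OH-
Kb = 10^(−2.92) = 1.20 × 10^-3
From the ICE table, Kb = [OH-]²/(1.23 − [OH-]) = 1.20 × 10^-3.
Since Kb ≪ C₀, [OH-] ≈ √(Kb·C₀) = 3.84 × 10^-2 M.
Check: 3.1% ionized — well under 5%, approximation valid.
pOH = −log(3.84 × 10^-2) = 1.42; pH = 14.00 − 1.42 = 12.58

pH = 12.58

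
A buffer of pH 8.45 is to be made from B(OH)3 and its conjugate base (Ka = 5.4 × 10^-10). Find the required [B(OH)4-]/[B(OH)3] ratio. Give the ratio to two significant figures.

pKa = -log(5.4 × 10^-10) = 9.268
pH = pKa + log(r) ⇒ log(r) = 8.45 − 9.268 = -0.818
r = [B(OH)4-]/[B(OH)3] = 10^(-0.818) = 0.152

ratio = 0.15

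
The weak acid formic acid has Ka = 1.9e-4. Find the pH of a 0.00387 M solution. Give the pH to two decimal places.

HCOOH ⇌ HCOO- + H+
Ka = [H+]²/(0.00387 − [H+]) = 1.9 × 10^-4
The 5% rule fails; solving [H+]² + Ka·[H+] − Ka·C₀ = 0 exactly:
[H+] = (−Ka + √(Ka² + 4·Ka·C₀))/2 = 7.68 × 10^-4 M
pH = −log(7.68 × 10^-4) = 3.11

pH = 3.11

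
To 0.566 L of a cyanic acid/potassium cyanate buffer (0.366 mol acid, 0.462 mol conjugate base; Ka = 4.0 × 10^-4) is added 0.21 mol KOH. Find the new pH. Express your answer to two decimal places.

pH = 4.03

After neutralization: n(HOCN) = 0.156 mol, n(OCN-) = 0.672 mol.
pKa = −log(4.0 × 10^-4) = 3.398
pH = pKa + log([A⁻]/[HA]) = 3.398 + log(0.672/0.156) = 3.398 +0.634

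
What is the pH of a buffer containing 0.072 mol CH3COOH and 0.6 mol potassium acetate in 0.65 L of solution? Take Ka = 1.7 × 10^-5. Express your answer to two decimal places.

pH = 5.69

pKa = −log(1.7 × 10^-5) = 4.770
Using pH = pKa + log([base]/[acid]) with [base]/[acid] = 0.6/0.072:
pH = 4.770 + (+0.921) = 5.69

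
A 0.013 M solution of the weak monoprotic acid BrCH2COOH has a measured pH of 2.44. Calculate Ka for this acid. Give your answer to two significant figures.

[H+] = 10^(-2.44) = 3.63 × 10^-3 M
At equilibrium [HA] = 0.013 − 3.63 × 10^-3 = 9.37 × 10^-3 M
Ka = [H+][A-]/[HA] = (3.63 × 10^-3)² / 9.37 × 10^-3 = 1.4 × 10^-3

Ka = 1.4 × 10^-3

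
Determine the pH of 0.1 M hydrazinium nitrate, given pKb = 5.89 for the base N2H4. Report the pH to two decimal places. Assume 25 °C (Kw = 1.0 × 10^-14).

N2H5+ is the conjugate acid of the weak base N2H4.
Kb = 10^(−5.89) = 1.29 × 10^-6
Ka = Kw/Kb = 1.0×10^-14 / 1.29 × 10^-6 = 7.75 × 10^-9
From the ICE table, Ka = x²/(0.1 − x) = 7.75 × 10^-9.
Neglecting x in the denominator: x = √(7.75 × 10^-9 × 0.1) = 2.78 × 10^-5 M
pH = −log(2.78 × 10^-5) = 4.56

pH = 4.56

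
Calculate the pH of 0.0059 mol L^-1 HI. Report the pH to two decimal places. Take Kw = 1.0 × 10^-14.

HI is a strong acid and dissociates completely, so [H+] = 0.0059 M.
pH = -log(0.0059) = 2.23

pH = 2.23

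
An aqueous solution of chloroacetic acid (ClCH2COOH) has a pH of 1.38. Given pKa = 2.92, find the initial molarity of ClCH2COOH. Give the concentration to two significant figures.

C₀ = 1.5 M

[H+] = 10^(-1.38) = 4.17 × 10^-2 M = x
Ka = 10^(−2.92) = 1.20 × 10^-3
Ka = x²/(C₀ − x) ⇒ C₀ = x + x²/Ka
C₀ = 4.17 × 10^-2 + (4.17 × 10^-2)²/(1.20 × 10^-3) = 1.49 M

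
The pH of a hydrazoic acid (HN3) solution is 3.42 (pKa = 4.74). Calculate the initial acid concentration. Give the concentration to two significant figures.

[H+] = 10^(-3.42) = 3.80 × 10^-4 M = x
Ka = 10^(−4.74) = 1.82 × 10^-5
Ka = x²/(C₀ − x) ⇒ C₀ = x + x²/Ka
C₀ = 3.80 × 10^-4 + (3.80 × 10^-4)²/(1.82 × 10^-5) = 8.31 × 10^-3 M

C₀ = 8.3 × 10^-3 M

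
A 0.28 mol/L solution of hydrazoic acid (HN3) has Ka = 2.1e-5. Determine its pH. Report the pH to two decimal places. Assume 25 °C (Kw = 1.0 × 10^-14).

HN3 ⇌ N3- + H+
Ka = x²/(0.28 − x) = 2.1 × 10^-5
Neglecting x in the denominator: x = √(2.1 × 10^-5 × 0.28) = 2.42 × 10^-3 M
Check: 0.87% ionized — well under 5%, approximation valid.
pH = −log(2.42 × 10^-3) = 2.62

pH = 2.62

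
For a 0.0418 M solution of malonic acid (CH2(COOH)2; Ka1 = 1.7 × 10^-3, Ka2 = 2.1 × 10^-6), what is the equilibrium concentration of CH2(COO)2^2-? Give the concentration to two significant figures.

2.1 × 10^-6 M

First ionization gives [H+] ≈ [CH2(COOH)COO-] = 7.62 × 10^-3 M.
Second step: Ka2 = [H+][CH2(COO)2^2-]/[CH2(COOH)COO-] ≈ [CH2(COO)2^2-] (since [H+] ≈ [CH2(COOH)COO-]).
So [CH2(COO)2^2-] ≈ Ka2.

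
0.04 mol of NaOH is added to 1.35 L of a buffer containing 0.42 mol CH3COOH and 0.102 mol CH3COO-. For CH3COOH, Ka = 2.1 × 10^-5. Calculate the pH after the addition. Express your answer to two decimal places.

After neutralization: n(CH3COOH) = 0.38 mol, n(CH3COO-) = 0.142 mol.
pKa = −log(2.1 × 10^-5) = 4.678
Henderson–Hasselbalch with mole ratio 0.142/0.38: pH = 4.678 + (-0.427)

pH = 4.25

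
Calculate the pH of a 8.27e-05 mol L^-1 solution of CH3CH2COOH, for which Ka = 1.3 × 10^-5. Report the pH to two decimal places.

CH3CH2COOH ⇌ CH3CH2COO- + H+
From the ICE table, Ka = [H+]²/(8.27e-05 − [H+]) = 1.3 × 10^-5.
[H+] is not negligible relative to C₀; solve [H+]² + 1.3e-05·[H+] − 1.08e-09 = 0.
[H+] = [−1.3e-05 + √(1.3e-05² + 4.3e-09)]/2 = 2.69 × 10^-5 M
pH = −log[H+] = −log(2.69 × 10^-5) = 4.57

pH = 4.57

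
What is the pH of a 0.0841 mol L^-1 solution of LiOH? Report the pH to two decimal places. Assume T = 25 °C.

LiOH is a strong base; [OH-] = 0.0841 M.
pOH = -log(0.0841) = 1.08
pH = 14.00 - 1.08 = 12.92

pH = 12.92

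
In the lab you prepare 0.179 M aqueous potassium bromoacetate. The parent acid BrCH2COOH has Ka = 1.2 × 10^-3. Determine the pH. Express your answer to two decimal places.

BrCH2COO- is the conjugate base of the weak acid BrCH2COOH.
Kb = Kw/Ka = 1.0×10^-14 / 1.2 × 10^-3 = 8.33 × 10^-12
Kb = [OH-]²/(0.179 − [OH-]) = 8.33 × 10^-12
Neglecting [OH-] in the denominator: [OH-] = √(8.33 × 10^-12 × 0.179) = 1.22 × 10^-6 M
Check: 0.00068% ionized — well under 5%, approximation valid.
pOH = −log(1.22 × 10^-6) = 5.91; pH = 14.00 − 5.91 = 8.09

pH = 8.09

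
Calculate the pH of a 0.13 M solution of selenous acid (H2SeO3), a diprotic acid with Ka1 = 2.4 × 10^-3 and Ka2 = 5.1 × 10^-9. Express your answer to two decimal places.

Since Ka1 ≫ Ka2, the first ionization dominates [H+].
Ka1 = x²/(0.13 − x) = 2.4 × 10^-3
Solving the quadratic: x = (−Ka1 + √(Ka1² + 4·Ka1·C₀))/2 = 1.65 × 10^-2 M
pH = −log(1.65 × 10^-2) = 1.78

pH = 1.78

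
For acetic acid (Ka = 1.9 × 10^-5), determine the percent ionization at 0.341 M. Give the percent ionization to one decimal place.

0.7%

CH3COOH ⇌ CH3COO- + H+; let x = [H+] at equilibrium.
x ≈ √(Ka·C₀) = √(1.9 × 10^-5 × 0.341) = 2.55 × 10^-3 M
Fraction ionized = 2.55 × 10^-3 / 0.341 = 0.0075 → 0.7%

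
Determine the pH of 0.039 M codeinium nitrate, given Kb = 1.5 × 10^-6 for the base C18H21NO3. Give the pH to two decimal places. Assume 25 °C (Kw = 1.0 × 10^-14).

pH = 4.79

C18H22NO3+ is the conjugate acid of the weak base C18H21NO3.
Ka = Kw/Kb = 1.0×10^-14 / 1.5 × 10^-6 = 6.67 × 10^-9
From the ICE table, Ka = x²/(0.039 − x) = 6.67 × 10^-9.
Neglecting x in the denominator: x = √(6.67 × 10^-9 × 0.039) = 1.61 × 10^-5 M
(x/C₀ = 0.041% < 5%, so the approximation holds.)
pH = −log[H+] = −log(1.61 × 10^-5) = 4.79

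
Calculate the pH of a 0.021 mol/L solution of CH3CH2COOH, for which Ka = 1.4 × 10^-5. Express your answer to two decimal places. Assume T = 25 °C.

CH3CH2COOH ⇌ CH3CH2COO- + H+
From the ICE table, Ka = [H+]²/(0.021 − [H+]) = 1.4 × 10^-5.
Neglecting [H+] in the denominator: [H+] = √(1.4 × 10^-5 × 0.021) = 5.42 × 10^-4 M
Check: 2.6% ionized — well under 5%, approximation valid.
pH = −log[H+] = −log(5.42 × 10^-4) = 3.27

pH = 3.27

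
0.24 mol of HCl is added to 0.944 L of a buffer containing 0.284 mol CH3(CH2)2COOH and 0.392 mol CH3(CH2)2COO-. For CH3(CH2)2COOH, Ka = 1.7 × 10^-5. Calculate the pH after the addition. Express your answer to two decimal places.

After neutralization: n(CH3(CH2)2COOH) = 0.524 mol, n(CH3(CH2)2COO-) = 0.152 mol.
pKa = −log(1.7 × 10^-5) = 4.770
Henderson–Hasselbalch with mole ratio 0.152/0.524: pH = 4.770 + (-0.537)

pH = 4.23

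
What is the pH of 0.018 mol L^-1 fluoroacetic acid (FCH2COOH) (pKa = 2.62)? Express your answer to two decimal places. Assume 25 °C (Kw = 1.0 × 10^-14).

FCH2COOH ⇌ FCH2COO- + H+
Ka = 10^(−2.62) = 2.40 × 10^-3
Ka = x²/(0.018 − x) = 2.40 × 10^-3
x is not negligible relative to C₀; solve x² + 0.0024·x − 4.32e-05 = 0.
x = [−0.0024 + √(0.0024² + 0.000173)]/2 = 5.48 × 10^-3 M
pH = −log(5.48 × 10^-3) = 2.26

pH = 2.26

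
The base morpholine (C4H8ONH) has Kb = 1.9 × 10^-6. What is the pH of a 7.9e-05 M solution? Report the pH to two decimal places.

pH = 9.05

C4H8ONH + H2O ⇌ C4H8ONH2+ + OH-
From the ICE table, Kb = [OH-]²/(7.9e-05 − [OH-]) = 1.9 × 10^-6.
Here C₀/Kb ≈ 41.6, so the small-[OH-] approximation fails. Use the quadratic:
[OH-] = [−1.9e-06 + √(1.9e-06² + 6e-10)]/2 = 1.13 × 10^-5 M
pOH = 4.95, so pH = 14.00 − pOH = 9.05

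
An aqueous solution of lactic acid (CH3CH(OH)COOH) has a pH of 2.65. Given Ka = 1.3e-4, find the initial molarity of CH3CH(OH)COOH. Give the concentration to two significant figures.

[H+] = 10^(-2.65) = 2.24 × 10^-3 M = x
Ka = x²/(C₀ − x) ⇒ C₀ = x + x²/Ka
C₀ = 2.24 × 10^-3 + (2.24 × 10^-3)²/(1.3 × 10^-4) = 4.08 × 10^-2 M

C₀ = 4.1 × 10^-2 M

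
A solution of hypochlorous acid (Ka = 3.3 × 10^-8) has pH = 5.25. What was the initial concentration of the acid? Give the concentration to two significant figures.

[H+] = 10^(-5.25) = 5.62 × 10^-6 M = x
Ka = x²/(C₀ − x) ⇒ C₀ = x + x²/Ka
C₀ = 5.62 × 10^-6 + (5.62 × 10^-6)²/(3.3 × 10^-8) = 9.63 × 10^-4 M

C₀ = 9.6 × 10^-4 M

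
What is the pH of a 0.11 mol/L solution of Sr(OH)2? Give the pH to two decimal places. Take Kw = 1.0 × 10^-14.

pH = 13.34

Sr(OH)2 is a strong base (each formula unit releases 2 OH-); [OH-] = 0.22 M.
pOH = -log(0.22) = 0.66
pH = 14.00 - 0.66 = 13.34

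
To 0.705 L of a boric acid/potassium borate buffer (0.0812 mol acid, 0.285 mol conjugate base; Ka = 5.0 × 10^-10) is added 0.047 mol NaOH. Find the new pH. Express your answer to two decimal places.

After neutralization: n(B(OH)3) = 0.0342 mol, n(B(OH)4-) = 0.332 mol.
pKa = −log(5.0 × 10^-10) = 9.301
Henderson–Hasselbalch with mole ratio 0.332/0.0342: pH = 9.301 + (+0.987)

pH = 10.29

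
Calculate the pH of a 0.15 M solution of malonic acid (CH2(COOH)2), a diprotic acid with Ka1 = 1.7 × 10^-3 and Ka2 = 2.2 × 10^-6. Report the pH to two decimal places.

pH = 1.82

Ka1 ≫ Ka2, so treat the first dissociation as the only significant source of H+.
Ka1 = x²/(0.15 − x) = 1.7 × 10^-3
Solving the quadratic: x = (−Ka1 + √(Ka1² + 4·Ka1·C₀))/2 = 1.51 × 10^-2 M
pH = −log(1.51 × 10^-2) = 1.82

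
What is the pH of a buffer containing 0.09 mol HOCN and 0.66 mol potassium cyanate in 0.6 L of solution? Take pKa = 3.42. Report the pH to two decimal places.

pH = 4.29

pH = pKa + log([A⁻]/[HA]) = 3.42 + log(0.66/0.09)
pH = 3.42 + (+0.865) = 4.29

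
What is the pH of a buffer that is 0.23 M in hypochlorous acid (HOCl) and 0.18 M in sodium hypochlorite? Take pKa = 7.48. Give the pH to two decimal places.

Using pH = pKa + log([base]/[acid]) with [base]/[acid] = 0.18/0.23:
pH = 7.48 + (-0.106) = 7.37

pH = 7.37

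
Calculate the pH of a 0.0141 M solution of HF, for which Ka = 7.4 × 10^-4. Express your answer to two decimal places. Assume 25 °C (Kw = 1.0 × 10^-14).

pH = 2.54

HF ⇌ F- + H+
From the ICE table, Ka = x²/(0.0141 − x) = 7.4 × 10^-4.
Here C₀/Ka ≈ 19.1, so the small-x approximation fails. Use the quadratic:
x = (−Ka + √(Ka² + 4·Ka·C₀))/2 = 2.88 × 10^-3 M
pH = −log[H+] = −log(2.88 × 10^-3) = 2.54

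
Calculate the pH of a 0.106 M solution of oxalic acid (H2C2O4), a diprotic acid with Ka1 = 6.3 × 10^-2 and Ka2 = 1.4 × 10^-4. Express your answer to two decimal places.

pH = 1.25

Since Ka1 ≫ Ka2, the first ionization dominates [H+].
Ka1 = x²/(0.106 − x) = 6.3 × 10^-2
Solving the quadratic: x = (−Ka1 + √(Ka1² + 4·Ka1·C₀))/2 = 5.61 × 10^-2 M
pH = −log(5.61 × 10^-2) = 1.25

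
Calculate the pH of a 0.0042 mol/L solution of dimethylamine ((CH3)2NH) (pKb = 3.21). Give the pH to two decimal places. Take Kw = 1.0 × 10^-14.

pH = 11.12

(CH3)2NH + H2O ⇌ (CH3)2NH2+ + OH-
Kb = 10^(−3.21) = 6.17 × 10^-4
Kb = x²/(0.0042 − x) = 6.17 × 10^-4
The 5% rule fails; solving x² + Kb·x − Kb·C₀ = 0 exactly:
x = (−Kb + √(Kb² + 4·Kb·C₀))/2 = 1.33 × 10^-3 M
pOH = 2.88, so pH = 14.00 − pOH = 11.12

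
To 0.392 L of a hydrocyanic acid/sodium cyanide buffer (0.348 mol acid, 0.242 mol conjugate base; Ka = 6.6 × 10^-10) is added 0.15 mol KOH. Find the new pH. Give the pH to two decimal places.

After neutralization: n(HCN) = 0.198 mol, n(CN-) = 0.392 mol.
pKa = −log(6.6 × 10^-10) = 9.180
pH = pKa + log(n_CN-/n_HCN) = 9.180 + log(0.392/0.198) = 9.180 + (+0.297)

pH = 9.48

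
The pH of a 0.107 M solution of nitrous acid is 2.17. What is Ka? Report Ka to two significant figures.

Ka = 4.6 × 10^-4

[H+] = 10^(-2.17) = 6.76 × 10^-3 M
At equilibrium [HA] = 0.107 − 6.76 × 10^-3 = 1.00 × 10^-1 M
Ka = [H+][A-]/[HA] = (6.76 × 10^-3)² / 1.00 × 10^-1 = 4.6 × 10^-4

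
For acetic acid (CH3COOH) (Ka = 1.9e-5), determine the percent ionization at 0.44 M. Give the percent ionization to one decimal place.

0.7%

CH3COOH ⇌ CH3COO- + H+; let x = [H+] at equilibrium.
x ≈ √(Ka·C₀) = √(1.9 × 10^-5 × 0.44) = 2.89 × 10^-3 M
Fraction ionized = 2.89 × 10^-3 / 0.44 = 0.0066 → 0.7%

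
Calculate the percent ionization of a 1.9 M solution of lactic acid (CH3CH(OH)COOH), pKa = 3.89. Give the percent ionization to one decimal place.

0.8%

CH3CH(OH)COOH ⇌ CH3CH(OH)COO- + H+; let x = [H+] at equilibrium.
Ka = 10^(−3.89) = 1.29 × 10^-4
x ≈ √(Ka·C₀) = √(1.29 × 10^-4 × 1.9) = 1.57 × 10^-2 M
% ionization = x/C₀ × 100% = 1.57 × 10^-2/1.9 × 100% = 0.8%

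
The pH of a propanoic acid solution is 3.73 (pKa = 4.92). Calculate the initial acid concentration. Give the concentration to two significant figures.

C₀ = 3.1 × 10^-3 M

[H+] = 10^(-3.73) = 1.86 × 10^-4 M = x
Ka = 10^(−4.92) = 1.20 × 10^-5
Ka = x²/(C₀ − x) ⇒ C₀ = x + x²/Ka
C₀ = 1.86 × 10^-4 + (1.86 × 10^-4)²/(1.20 × 10^-5) = 3.07 × 10^-3 M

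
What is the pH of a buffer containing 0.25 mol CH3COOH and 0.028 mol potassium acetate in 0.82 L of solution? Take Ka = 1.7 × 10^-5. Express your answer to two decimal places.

pKa = −log(1.7 × 10^-5) = 4.770
Henderson–Hasselbalch: pH = pKa + log([CH3COO-]/[CH3COOH]) = 4.770 + log(0.028/0.25)
pH = 4.770 + (-0.951) = 3.82

pH = 3.82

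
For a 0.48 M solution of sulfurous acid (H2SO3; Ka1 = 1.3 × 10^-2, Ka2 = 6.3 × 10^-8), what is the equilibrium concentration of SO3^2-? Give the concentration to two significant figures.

First ionization gives [H+] ≈ [HSO3-] = 7.28 × 10^-2 M.
Second step: Ka2 = [H+][SO3^2-]/[HSO3-] ≈ [SO3^2-] (since [H+] ≈ [HSO3-]).
So [SO3^2-] ≈ Ka2.

6.3 × 10^-8 M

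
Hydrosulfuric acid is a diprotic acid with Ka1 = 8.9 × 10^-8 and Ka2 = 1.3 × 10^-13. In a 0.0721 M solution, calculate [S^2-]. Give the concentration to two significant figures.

First ionization gives [H+] ≈ [HS-] = 8.01 × 10^-5 M.
Second step: Ka2 = [H+][S^2-]/[HS-] ≈ [S^2-] (since [H+] ≈ [HS-]).
So [S^2-] ≈ Ka2.

1.3 × 10^-13 M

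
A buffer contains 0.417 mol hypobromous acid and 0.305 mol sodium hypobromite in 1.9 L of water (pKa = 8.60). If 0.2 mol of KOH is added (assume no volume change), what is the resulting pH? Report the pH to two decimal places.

pH = 8.97

OH- converts HOBr to OBr-: HOBr → 0.217 mol, OBr- → 0.505 mol.
pH = pKa + log([A⁻]/[HA]) = 8.60 + log(0.505/0.217) = 8.60 +0.367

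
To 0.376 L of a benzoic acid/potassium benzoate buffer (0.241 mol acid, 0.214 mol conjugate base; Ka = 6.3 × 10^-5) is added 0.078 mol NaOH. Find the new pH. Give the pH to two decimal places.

After neutralization: n(C6H5COOH) = 0.163 mol, n(C6H5COO-) = 0.292 mol.
pKa = −log(6.3 × 10^-5) = 4.201
Henderson–Hasselbalch with mole ratio 0.292/0.163: pH = 4.201 + (+0.253)

pH = 4.45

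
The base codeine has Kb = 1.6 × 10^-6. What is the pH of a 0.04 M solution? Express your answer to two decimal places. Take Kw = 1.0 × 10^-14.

C18H21NO3 + H2O ⇌ C18H22NO3+ + OH-
Let x = [OH-] at equilibrium. Kb = x²/(0.04 − x).
Assume x ≪ 0.04: x ≈ √(1.6 × 10^-6 × 0.04) = 2.53 × 10^-4 M
(x/C₀ = 0.63% < 5%, so the approximation holds.)
pOH = 3.60, so pH = 14.00 − pOH = 10.40

pH = 10.40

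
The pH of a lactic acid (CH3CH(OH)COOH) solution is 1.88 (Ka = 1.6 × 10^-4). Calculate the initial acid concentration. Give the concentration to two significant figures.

[H+] = 10^(-1.88) = 1.32 × 10^-2 M = x
Ka = x²/(C₀ − x) ⇒ C₀ = x + x²/Ka
C₀ = 1.32 × 10^-2 + (1.32 × 10^-2)²/(1.6 × 10^-4) = 1.10 M

C₀ = 1.1 M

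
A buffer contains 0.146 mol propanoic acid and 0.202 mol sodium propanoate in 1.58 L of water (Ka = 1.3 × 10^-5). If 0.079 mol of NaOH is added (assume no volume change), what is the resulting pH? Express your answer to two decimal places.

pH = 5.51

After neutralization: n(CH3CH2COOH) = 0.067 mol, n(CH3CH2COO-) = 0.281 mol.
pKa = −log(1.3 × 10^-5) = 4.886
pH = pKa + log(n_CH3CH2COO-/n_CH3CH2COOH) = 4.886 + log(0.281/0.067) = 4.886 + (+0.623)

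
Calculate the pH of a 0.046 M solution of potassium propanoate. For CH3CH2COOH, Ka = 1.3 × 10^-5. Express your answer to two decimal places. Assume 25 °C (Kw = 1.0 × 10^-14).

CH3CH2COO- is the conjugate base of the weak acid CH3CH2COOH.
Kb = Kw/Ka = 1.0×10^-14 / 1.3 × 10^-5 = 7.69 × 10^-10
Kb = x²/(0.046 − x) = 7.69 × 10^-10
Since Kb ≪ C₀, x ≈ √(Kb·C₀) = 5.95 × 10^-6 M.
pOH = −log(5.95 × 10^-6) = 5.23; pH = 14.00 − 5.23 = 8.77

pH = 8.77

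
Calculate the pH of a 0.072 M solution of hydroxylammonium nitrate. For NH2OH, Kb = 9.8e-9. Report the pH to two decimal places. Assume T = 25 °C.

pH = 3.57

NH3OH+ is the conjugate acid of the weak base NH2OH.
Ka = Kw/Kb = 1.0×10^-14 / 9.8 × 10^-9 = 1.02 × 10^-6
Let x = [H+] at equilibrium. Ka = x²/(0.072 − x).
Neglecting x in the denominator: x = √(1.02 × 10^-6 × 0.072) = 2.71 × 10^-4 M
(x/C₀ = 0.38% < 5%, so the approximation holds.)
pH = −log(2.71 × 10^-4) = 3.57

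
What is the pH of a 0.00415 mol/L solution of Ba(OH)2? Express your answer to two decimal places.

Ba(OH)2 is a strong base (each formula unit releases 2 OH-); [OH-] = 0.0083 M.
pOH = -log(0.0083) = 2.08
pH = 14.00 - 2.08 = 11.92

pH = 11.92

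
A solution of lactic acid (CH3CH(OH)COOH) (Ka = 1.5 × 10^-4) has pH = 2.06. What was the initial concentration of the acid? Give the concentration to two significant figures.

C₀ = 5.1 × 10^-1 M

[H+] = 10^(-2.06) = 8.71 × 10^-3 M = x
Ka = x²/(C₀ − x) ⇒ C₀ = x + x²/Ka
C₀ = 8.71 × 10^-3 + (8.71 × 10^-3)²/(1.5 × 10^-4) = 5.14 × 10^-1 M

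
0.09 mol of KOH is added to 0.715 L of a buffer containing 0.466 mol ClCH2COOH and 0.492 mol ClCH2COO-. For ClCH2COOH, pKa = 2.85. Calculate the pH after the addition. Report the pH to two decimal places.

pH = 3.04

OH- converts ClCH2COOH to ClCH2COO-: ClCH2COOH → 0.376 mol, ClCH2COO- → 0.582 mol.
pH = pKa + log([A⁻]/[HA]) = 2.85 + log(0.582/0.376) = 2.85 +0.190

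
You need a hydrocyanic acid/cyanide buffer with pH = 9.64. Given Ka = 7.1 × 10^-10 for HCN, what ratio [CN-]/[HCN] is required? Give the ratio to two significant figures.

ratio = 3.1

pKa = -log(7.1 × 10^-10) = 9.149
pH = pKa + log(r) ⇒ log(r) = 9.64 − 9.149 = +0.491
r = [CN-]/[HCN] = 10^(+0.491) = 3.1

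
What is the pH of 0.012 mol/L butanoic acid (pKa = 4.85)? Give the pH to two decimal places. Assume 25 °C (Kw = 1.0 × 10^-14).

pH = 3.39

CH3(CH2)2COOH ⇌ CH3(CH2)2COO- + H+
Ka = 10^(−4.85) = 1.41 × 10^-5
Ka = [H+]²/(0.012 − [H+]) = 1.41 × 10^-5
Since Ka ≪ C₀, [H+] ≈ √(Ka·C₀) = 4.11 × 10^-4 M.
pH = −log(4.11 × 10^-4) = 3.39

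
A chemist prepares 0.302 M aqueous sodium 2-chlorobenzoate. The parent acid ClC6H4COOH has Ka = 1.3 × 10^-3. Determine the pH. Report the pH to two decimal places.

ClC6H4COO- is the conjugate base of the weak acid ClC6H4COOH.
Kb = Kw/Ka = 1.0×10^-14 / 1.3 × 10^-3 = 7.69 × 10^-12
From the ICE table, Kb = [OH-]²/(0.302 − [OH-]) = 7.69 × 10^-12.
Assume [OH-] ≪ 0.302: [OH-] ≈ √(7.69 × 10^-12 × 0.302) = 1.52 × 10^-6 M
Check: 0.0005% ionized — well under 5%, approximation valid.
pOH = −log(1.52 × 10^-6) = 5.82; pH = 14.00 − 5.82 = 8.18

pH = 8.18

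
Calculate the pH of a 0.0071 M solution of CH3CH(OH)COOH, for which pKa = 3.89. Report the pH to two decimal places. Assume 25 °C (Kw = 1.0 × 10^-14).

pH = 3.05

CH3CH(OH)COOH ⇌ CH3CH(OH)COO- + H+
Ka = 10^(−3.89) = 1.29 × 10^-4
Ka = [H+]²/(0.0071 − [H+]) = 1.29 × 10^-4
The 5% rule fails; solving [H+]² + Ka·[H+] − Ka·C₀ = 0 exactly:
[H+] = [−0.000129 + √(0.000129² + 3.66e-06)]/2 = 8.95 × 10^-4 M
pH = −log[H+] = −log(8.95 × 10^-4) = 3.05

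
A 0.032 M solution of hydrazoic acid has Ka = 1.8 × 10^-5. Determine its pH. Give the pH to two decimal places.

pH = 3.12

HN3 ⇌ N3- + H+
Ka = x²/(0.032 − x) = 1.8 × 10^-5
Assume x ≪ 0.032: x ≈ √(1.8 × 10^-5 × 0.032) = 7.59 × 10^-4 M
Check: 2.4% ionized — well under 5%, approximation valid.
pH = −log(7.59 × 10^-4) = 3.12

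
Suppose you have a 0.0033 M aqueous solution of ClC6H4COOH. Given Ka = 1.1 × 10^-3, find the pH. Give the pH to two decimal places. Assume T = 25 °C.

ClC6H4COOH ⇌ ClC6H4COO- + H+
Let x = [H+] at equilibrium. Ka = x²/(0.0033 − x).
x is not negligible relative to C₀; solve x² + 0.0011·x − 3.63e-06 = 0.
x = (−Ka + √(Ka² + 4·Ka·C₀))/2 = 1.43 × 10^-3 M
pH = −log(1.43 × 10^-3) = 2.84

pH = 2.84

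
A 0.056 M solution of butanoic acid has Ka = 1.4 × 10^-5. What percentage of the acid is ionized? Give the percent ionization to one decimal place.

1.6%

CH3(CH2)2COOH ⇌ CH3(CH2)2COO- + H+; let x = [H+] at equilibrium.
x ≈ √(Ka·C₀) = √(1.4 × 10^-5 × 0.056) = 8.85 × 10^-4 M
Fraction ionized = 8.85 × 10^-4 / 0.056 = 0.0158 → 1.6%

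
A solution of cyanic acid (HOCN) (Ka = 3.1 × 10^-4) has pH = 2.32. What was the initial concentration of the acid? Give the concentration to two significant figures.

C₀ = 7.9 × 10^-2 M

[H+] = 10^(-2.32) = 4.79 × 10^-3 M = x
Ka = x²/(C₀ − x) ⇒ C₀ = x + x²/Ka
C₀ = 4.79 × 10^-3 + (4.79 × 10^-3)²/(3.1 × 10^-4) = 7.88 × 10^-2 M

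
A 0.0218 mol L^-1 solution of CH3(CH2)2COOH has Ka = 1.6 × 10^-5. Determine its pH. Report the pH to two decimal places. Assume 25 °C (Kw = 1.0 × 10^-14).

CH3(CH2)2COOH ⇌ CH3(CH2)2COO- + H+
From the ICE table, Ka = x²/(0.0218 − x) = 1.6 × 10^-5.
Assume x ≪ 0.0218: x ≈ √(1.6 × 10^-5 × 0.0218) = 5.91 × 10^-4 M
Check: 2.7% ionized — well under 5%, approximation valid.
pH = −log[H+] = −log(5.91 × 10^-4) = 3.23

pH = 3.23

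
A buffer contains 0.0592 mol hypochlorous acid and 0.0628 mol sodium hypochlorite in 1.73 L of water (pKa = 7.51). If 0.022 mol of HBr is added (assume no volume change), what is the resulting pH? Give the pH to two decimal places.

pH = 7.21

Added H+ converts OCl- to HOCl: HOCl → 0.0812 mol, OCl- → 0.0408 mol.
Henderson–Hasselbalch with mole ratio 0.0408/0.0812: pH = 7.51 + (-0.299)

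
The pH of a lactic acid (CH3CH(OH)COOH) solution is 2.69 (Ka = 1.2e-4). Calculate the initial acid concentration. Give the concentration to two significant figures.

C₀ = 3.7 × 10^-2 M

[H+] = 10^(-2.69) = 2.04 × 10^-3 M = x
Ka = x²/(C₀ − x) ⇒ C₀ = x + x²/Ka
C₀ = 2.04 × 10^-3 + (2.04 × 10^-3)²/(1.2 × 10^-4) = 3.67 × 10^-2 M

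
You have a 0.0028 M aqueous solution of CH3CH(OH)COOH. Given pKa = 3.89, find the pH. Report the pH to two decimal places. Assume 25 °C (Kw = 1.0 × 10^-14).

pH = 3.27

CH3CH(OH)COOH ⇌ CH3CH(OH)COO- + H+
Ka = 10^(−3.89) = 1.29 × 10^-4
From the ICE table, Ka = [H+]²/(0.0028 − [H+]) = 1.29 × 10^-4.
[H+] is not negligible relative to C₀; solve [H+]² + 0.000129·[H+] − 3.61e-07 = 0.
[H+] = (−Ka + √(Ka² + 4·Ka·C₀))/2 = 5.40 × 10^-4 M
pH = −log(5.40 × 10^-4) = 3.27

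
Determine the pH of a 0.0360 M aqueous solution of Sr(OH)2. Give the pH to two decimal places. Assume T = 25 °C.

pH = 12.86

Sr(OH)2 is a strong base (each formula unit releases 2 OH-); [OH-] = 0.072 M.
pOH = -log(0.072) = 1.14
pH = 14.00 - 1.14 = 12.86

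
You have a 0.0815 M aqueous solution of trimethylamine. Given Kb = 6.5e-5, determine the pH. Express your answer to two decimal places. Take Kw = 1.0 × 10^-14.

(CH3)3N + H2O ⇌ (CH3)3NH+ + OH-
From the ICE table, Kb = x²/(0.0815 − x) = 6.5 × 10^-5.
Assume x ≪ 0.0815: x ≈ √(6.5 × 10^-5 × 0.0815) = 2.30 × 10^-3 M
pOH = 2.64, so pH = 14.00 − pOH = 11.36

pH = 11.36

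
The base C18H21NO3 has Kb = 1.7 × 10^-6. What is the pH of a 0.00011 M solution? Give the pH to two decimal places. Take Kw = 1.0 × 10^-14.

pH = 9.11

C18H21NO3 + H2O ⇌ C18H22NO3+ + OH-
Kb = x²/(0.00011 − x) = 1.7 × 10^-6
The 5% rule fails; solving x² + Kb·x − Kb·C₀ = 0 exactly:
x = [−1.7e-06 + √(1.7e-06² + 7.48e-10)]/2 = 1.29 × 10^-5 M
pOH = −log(1.29 × 10^-5) = 4.89; pH = 14.00 − 4.89 = 9.11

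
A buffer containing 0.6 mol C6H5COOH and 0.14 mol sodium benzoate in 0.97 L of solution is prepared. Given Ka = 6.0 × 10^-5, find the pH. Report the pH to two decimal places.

pKa = −log(6.0 × 10^-5) = 4.222
Using pH = pKa + log([base]/[acid]) with [base]/[acid] = 0.14/0.6:
pH = 4.222 + (-0.632) = 3.59

pH = 3.59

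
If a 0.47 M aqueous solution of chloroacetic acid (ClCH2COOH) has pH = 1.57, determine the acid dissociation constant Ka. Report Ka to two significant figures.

[H+] = 10^(-1.57) = 2.69 × 10^-2 M
At equilibrium [HA] = 0.47 − 2.69 × 10^-2 = 4.43 × 10^-1 M
Ka = [H+][A-]/[HA] = (2.69 × 10^-2)² / 4.43 × 10^-1 = 1.6 × 10^-3

Ka = 1.6 × 10^-3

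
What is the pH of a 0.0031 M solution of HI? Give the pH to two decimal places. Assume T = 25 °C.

HI is a strong acid and dissociates completely, so [H+] = 0.0031 M.
pH = -log(0.0031) = 2.51

pH = 2.51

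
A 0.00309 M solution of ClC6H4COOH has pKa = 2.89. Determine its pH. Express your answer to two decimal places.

pH = 2.84

ClC6H4COOH ⇌ ClC6H4COO- + H+
Ka = 10^(−2.89) = 1.29 × 10^-3
From the ICE table, Ka = [H+]²/(0.00309 − [H+]) = 1.29 × 10^-3.
[H+] is not negligible relative to C₀; solve [H+]² + 0.00129·[H+] − 3.99e-06 = 0.
[H+] = (−Ka + √(Ka² + 4·Ka·C₀))/2 = 1.45 × 10^-3 M
pH = −log(1.45 × 10^-3) = 2.84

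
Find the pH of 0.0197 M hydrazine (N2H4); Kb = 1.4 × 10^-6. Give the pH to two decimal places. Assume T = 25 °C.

pH = 10.22

N2H4 + H2O ⇌ N2H5+ + OH-
Kb = [OH-]²/(0.0197 − [OH-]) = 1.4 × 10^-6
Neglecting [OH-] in the denominator: [OH-] = √(1.4 × 10^-6 × 0.0197) = 1.66 × 10^-4 M
pOH = −log(1.66 × 10^-4) = 3.78; pH = 14.00 − 3.78 = 10.22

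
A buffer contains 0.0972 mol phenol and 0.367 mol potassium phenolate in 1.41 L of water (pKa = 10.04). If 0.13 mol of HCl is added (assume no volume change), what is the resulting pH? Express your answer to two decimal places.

After neutralization: n(C6H5OH) = 0.227 mol, n(C6H5O-) = 0.237 mol.
pH = pKa + log([A⁻]/[HA]) = 10.04 + log(0.237/0.227) = 10.04 +0.019

pH = 10.06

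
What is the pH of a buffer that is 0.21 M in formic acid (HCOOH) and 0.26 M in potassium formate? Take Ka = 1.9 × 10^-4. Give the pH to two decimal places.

pKa = −log(1.9 × 10^-4) = 3.721
Using pH = pKa + log([base]/[acid]) with [base]/[acid] = 0.26/0.21:
pH = 3.721 + (+0.093) = 3.81

pH = 3.81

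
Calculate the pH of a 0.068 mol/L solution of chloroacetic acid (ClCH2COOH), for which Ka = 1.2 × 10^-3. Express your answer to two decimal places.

pH = 2.07

ClCH2COOH ⇌ ClCH2COO- + H+
From the ICE table, Ka = [H+]²/(0.068 − [H+]) = 1.2 × 10^-3.
[H+] is not negligible relative to C₀; solve [H+]² + 0.0012·[H+] − 8.16e-05 = 0.
[H+] = [−0.0012 + √(0.0012² + 0.000326)]/2 = 8.45 × 10^-3 M
pH = −log(8.45 × 10^-3) = 2.07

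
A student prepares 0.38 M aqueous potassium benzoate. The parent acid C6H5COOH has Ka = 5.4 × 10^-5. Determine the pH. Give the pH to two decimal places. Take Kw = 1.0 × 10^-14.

C6H5COO- is the conjugate base of the weak acid C6H5COOH.
Kb = Kw/Ka = 1.0×10^-14 / 5.4 × 10^-5 = 1.85 × 10^-10
Kb = x²/(0.38 − x) = 1.85 × 10^-10
Assume x ≪ 0.38: x ≈ √(1.85 × 10^-10 × 0.38) = 8.38 × 10^-6 M
pOH = 5.08, so pH = 14.00 − pOH = 8.92

pH = 8.92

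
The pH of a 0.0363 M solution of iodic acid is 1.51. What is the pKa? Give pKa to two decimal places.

[H+] = 10^(-1.51) = 3.09 × 10^-2 M
At equilibrium [HA] = 0.0363 − 3.09 × 10^-2 = 5.40 × 10^-3 M
Ka = [H+][A-]/[HA] = (3.09 × 10^-2)² / 5.40 × 10^-3 = 1.77 × 10^-1
pKa = -log(1.77 × 10^-1) = 0.75

pKa = 0.75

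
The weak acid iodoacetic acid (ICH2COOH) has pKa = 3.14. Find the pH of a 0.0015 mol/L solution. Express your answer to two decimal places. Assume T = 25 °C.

pH = 3.13

ICH2COOH ⇌ ICH2COO- + H+
Ka = 10^(−3.14) = 7.24 × 10^-4
Ka = [H+]²/(0.0015 − [H+]) = 7.24 × 10^-4
[H+] is not negligible relative to C₀; solve [H+]² + 0.000724·[H+] − 1.09e-06 = 0.
[H+] = [−0.000724 + √(0.000724² + 4.34e-06)]/2 = 7.41 × 10^-4 M
pH = −log(7.41 × 10^-4) = 3.13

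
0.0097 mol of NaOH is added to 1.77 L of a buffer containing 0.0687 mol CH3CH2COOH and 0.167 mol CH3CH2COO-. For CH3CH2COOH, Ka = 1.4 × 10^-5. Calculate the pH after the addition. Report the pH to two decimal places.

OH- converts CH3CH2COOH to CH3CH2COO-: CH3CH2COOH → 0.059 mol, CH3CH2COO- → 0.177 mol.
pKa = −log(1.4 × 10^-5) = 4.854
pH = pKa + log(n_CH3CH2COO-/n_CH3CH2COOH) = 4.854 + log(0.177/0.059) = 4.854 + (+0.477)

pH = 5.33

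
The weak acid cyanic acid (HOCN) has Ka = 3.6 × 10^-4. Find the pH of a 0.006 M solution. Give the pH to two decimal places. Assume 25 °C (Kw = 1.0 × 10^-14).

HOCN ⇌ OCN- + H+
Ka = x²/(0.006 − x) = 3.6 × 10^-4
x is not negligible relative to C₀; solve x² + 0.00036·x − 2.16e-06 = 0.
x = (−Ka + √(Ka² + 4·Ka·C₀))/2 = 1.30 × 10^-3 M
pH = −log[H+] = −log(1.30 × 10^-3) = 2.89

pH = 2.89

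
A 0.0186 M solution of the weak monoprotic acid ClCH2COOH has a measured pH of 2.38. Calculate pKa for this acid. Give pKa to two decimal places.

[H+] = 10^(-2.38) = 4.17 × 10^-3 M
At equilibrium [HA] = 0.0186 − 4.17 × 10^-3 = 1.44 × 10^-2 M
Ka = [H+][A-]/[HA] = (4.17 × 10^-3)² / 1.44 × 10^-2 = 1.21 × 10^-3
pKa = -log(1.21 × 10^-3) = 2.92

pKa = 2.92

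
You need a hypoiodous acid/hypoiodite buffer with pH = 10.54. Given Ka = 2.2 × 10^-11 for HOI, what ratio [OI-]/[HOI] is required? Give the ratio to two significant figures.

pKa = -log(2.2 × 10^-11) = 10.658
pH = pKa + log(r) ⇒ log(r) = 10.54 − 10.658 = -0.118
r = [OI-]/[HOI] = 10^(-0.118) = 0.762

ratio = 0.76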